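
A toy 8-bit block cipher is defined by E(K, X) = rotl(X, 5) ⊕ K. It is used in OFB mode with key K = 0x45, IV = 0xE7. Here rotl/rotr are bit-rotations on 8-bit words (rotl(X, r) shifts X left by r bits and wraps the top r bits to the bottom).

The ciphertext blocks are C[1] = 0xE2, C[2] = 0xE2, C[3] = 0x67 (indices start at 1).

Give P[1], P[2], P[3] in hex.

OFB decryption: S_i = E(K, S_{i−1}) with S_{0} = IV; P_i = C_i ⊕ S_i.
P[1]: S = E(K, 0xE7) = 0xB9; 0xE2 ⊕ 0xB9 = 0x5B.
P[2]: S = E(K, 0xB9) = 0x72; 0xE2 ⊕ 0x72 = 0x90.
P[3]: S = E(K, 0x72) = 0x0B; 0x67 ⊕ 0x0B = 0x6C.

P[1] = 0x5B, P[2] = 0x90, P[3] = 0x6C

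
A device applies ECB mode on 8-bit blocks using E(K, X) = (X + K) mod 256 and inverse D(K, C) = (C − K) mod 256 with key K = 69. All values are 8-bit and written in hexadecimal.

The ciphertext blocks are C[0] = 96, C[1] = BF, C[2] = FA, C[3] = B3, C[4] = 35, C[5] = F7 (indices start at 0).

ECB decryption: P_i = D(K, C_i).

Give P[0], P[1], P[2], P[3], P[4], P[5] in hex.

P[0]: D(K, 96) = 2D.
P[1]: D(K, BF) = 56.
P[2]: D(K, FA) = 91.
P[3]: D(K, B3) = 4A.
P[4]: D(K, 35) = CC.
P[5]: D(K, F7) = 8E.

P[0] = 2D, P[1] = 56, P[2] = 91, P[3] = 4A, P[4] = CC, P[5] = 8E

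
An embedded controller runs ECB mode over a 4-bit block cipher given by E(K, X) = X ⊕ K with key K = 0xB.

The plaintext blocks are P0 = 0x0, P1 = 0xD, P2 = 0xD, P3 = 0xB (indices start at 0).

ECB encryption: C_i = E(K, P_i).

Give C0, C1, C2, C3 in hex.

C0 = 0xB, C1 = 0x6, C2 = 0x6, C3 = 0x0

C0: E(K, 0x0) = 0xB.
C1: E(K, 0xD) = 0x6.
C2: E(K, 0xD) = 0x6.
C3: E(K, 0xB) = 0x0.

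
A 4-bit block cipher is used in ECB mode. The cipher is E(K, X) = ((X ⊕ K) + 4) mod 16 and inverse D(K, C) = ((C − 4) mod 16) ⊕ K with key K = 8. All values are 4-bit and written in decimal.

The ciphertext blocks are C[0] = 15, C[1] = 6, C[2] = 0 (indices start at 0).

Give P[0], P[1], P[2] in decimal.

ECB decryption: P_i = D(K, C_i).
P[0]: D(K, 15) = 3.
P[1]: D(K, 6) = 10.
P[2]: D(K, 0) = 4.

P[0] = 3, P[1] = 10, P[2] = 4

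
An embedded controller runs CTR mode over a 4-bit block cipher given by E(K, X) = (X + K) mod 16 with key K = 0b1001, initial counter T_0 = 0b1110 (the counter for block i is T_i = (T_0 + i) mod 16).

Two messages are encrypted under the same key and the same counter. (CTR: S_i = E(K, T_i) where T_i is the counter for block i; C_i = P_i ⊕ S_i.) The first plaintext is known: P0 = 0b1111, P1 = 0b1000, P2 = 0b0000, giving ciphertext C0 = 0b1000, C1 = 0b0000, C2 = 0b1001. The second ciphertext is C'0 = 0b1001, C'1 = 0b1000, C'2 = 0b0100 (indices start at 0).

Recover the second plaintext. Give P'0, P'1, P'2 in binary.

In CTR with a reused counter, both messages share the same keystream S_i, so C_i ⊕ C'_i = P_i ⊕ P'_i and thus P'_i = P_i ⊕ C_i ⊕ C'_i.
P'0: 0b1111 ⊕ 0b1000 ⊕ 0b1001 = 0b1110.
P'1: 0b1000 ⊕ 0b0000 ⊕ 0b1000 = 0b0000.
P'2: 0b0000 ⊕ 0b1001 ⊕ 0b0100 = 0b1101.

P'0 = 0b1110, P'1 = 0b0000, P'2 = 0b1101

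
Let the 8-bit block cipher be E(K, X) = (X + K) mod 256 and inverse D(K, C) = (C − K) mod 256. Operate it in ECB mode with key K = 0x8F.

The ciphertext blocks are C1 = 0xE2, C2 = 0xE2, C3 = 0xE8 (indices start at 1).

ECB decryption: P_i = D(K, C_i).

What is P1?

P1: D(K, 0xE2) = 0x53.

P1 = 0x53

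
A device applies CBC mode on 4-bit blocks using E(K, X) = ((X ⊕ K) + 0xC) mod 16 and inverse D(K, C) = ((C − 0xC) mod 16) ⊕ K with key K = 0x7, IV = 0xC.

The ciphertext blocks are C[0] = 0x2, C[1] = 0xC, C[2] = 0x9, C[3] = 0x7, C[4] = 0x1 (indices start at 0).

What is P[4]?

P[4] = 0x5

CBC decryption: P_i = D(K, C_i) ⊕ C_{i−1}, with C_{−1} = IV.
P[4]: D(K, 0x1) = 0x2; 0x2 ⊕ 0x7 = 0x5.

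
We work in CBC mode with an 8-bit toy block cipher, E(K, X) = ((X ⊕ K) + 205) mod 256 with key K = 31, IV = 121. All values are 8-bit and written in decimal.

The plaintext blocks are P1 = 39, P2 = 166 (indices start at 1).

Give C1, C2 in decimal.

CBC encryption: C_i = E(K, P_i ⊕ C_{i−1}), with C_{0} = IV.
C1: P1 ⊕ 121 = 94; E(K, 94) = 14.
C2: P2 ⊕ 14 = 168; E(K, 168) = 132.

C1 = 14, C2 = 132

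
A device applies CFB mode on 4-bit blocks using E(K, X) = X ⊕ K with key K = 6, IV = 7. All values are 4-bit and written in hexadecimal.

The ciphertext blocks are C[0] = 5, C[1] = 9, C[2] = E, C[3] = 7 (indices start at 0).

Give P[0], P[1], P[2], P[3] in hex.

P[0] = 4, P[1] = A, P[2] = 1, P[3] = F

CFB decryption: P_i = C_i ⊕ E(K, C_{i−1}), with C_{−1} = IV.
P[0]: E(K, 7) = 1; 5 ⊕ 1 = 4.
P[1]: E(K, 5) = 3; 9 ⊕ 3 = A.
P[2]: E(K, 9) = F; E ⊕ F = 1.
P[3]: E(K, E) = 8; 7 ⊕ 8 = F.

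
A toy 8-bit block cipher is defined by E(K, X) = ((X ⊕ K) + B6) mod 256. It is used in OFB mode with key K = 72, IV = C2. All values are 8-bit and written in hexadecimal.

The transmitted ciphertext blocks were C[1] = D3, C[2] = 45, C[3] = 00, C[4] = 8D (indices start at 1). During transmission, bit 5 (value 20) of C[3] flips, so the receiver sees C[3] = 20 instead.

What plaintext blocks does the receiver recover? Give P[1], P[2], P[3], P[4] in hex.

OFB decryption: S_i = E(K, S_{i−1}) with S_{0} = IV; P_i = C_i ⊕ S_i.
Only C[3] changed, to 20. In OFB, a change in C_i flips the same bit in P_i only; the keystream is unaffected. Decrypting the received ciphertext:
P[1]: S = E(K, C2) = 66; D3 ⊕ 66 = B5.
P[2]: S = E(K, 66) = CA; 45 ⊕ CA = 8F.
P[3]: S = E(K, CA) = 6E; 20 ⊕ 6E = 4E.
P[4]: S = E(K, 6E) = D2; 8D ⊕ D2 = 5F.
Blocks that differ from the original plaintext: P[3].

P[1] = B5, P[2] = 8F, P[3] = 4E, P[4] = 5F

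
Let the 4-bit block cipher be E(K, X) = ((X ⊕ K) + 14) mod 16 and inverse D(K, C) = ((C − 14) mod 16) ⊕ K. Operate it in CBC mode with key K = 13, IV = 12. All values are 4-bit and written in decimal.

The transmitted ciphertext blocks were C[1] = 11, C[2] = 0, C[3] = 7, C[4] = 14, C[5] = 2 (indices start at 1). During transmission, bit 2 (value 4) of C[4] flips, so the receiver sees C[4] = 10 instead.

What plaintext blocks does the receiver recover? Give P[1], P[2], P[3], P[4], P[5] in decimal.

P[1] = 12, P[2] = 4, P[3] = 4, P[4] = 6, P[5] = 3

CBC decryption: P_i = D(K, C_i) ⊕ C_{i−1}, with C_{0} = IV.
Only C[4] changed, to 10. In CBC, a change in C_i garbles P_i and flips the same bit in P_{i+1}. Decrypting the received ciphertext:
P[1]: D(K, 11) = 0; 0 ⊕ 12 = 12.
P[2]: D(K, 0) = 15; 15 ⊕ 11 = 4.
P[3]: D(K, 7) = 4; 4 ⊕ 0 = 4.
P[4]: D(K, 10) = 1; 1 ⊕ 7 = 6.
P[5]: D(K, 2) = 9; 9 ⊕ 10 = 3.
Blocks that differ from the original plaintext: P[4], P[5].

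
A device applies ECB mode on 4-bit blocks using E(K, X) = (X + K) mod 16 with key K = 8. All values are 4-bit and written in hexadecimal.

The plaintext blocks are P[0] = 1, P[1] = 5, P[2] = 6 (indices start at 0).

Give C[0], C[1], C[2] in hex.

C[0] = 9, C[1] = D, C[2] = E

ECB encryption: C_i = E(K, P_i).
C[0]: E(K, 1) = 9.
C[1]: E(K, 5) = D.
C[2]: E(K, 6) = E.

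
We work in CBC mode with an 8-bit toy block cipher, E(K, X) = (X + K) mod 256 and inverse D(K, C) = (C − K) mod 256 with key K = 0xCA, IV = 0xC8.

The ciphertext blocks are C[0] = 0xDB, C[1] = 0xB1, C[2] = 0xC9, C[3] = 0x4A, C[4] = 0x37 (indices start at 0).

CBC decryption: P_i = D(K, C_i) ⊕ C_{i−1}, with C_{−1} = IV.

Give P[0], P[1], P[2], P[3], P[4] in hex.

P[0] = 0xD9, P[1] = 0x3C, P[2] = 0x4E, P[3] = 0x49, P[4] = 0x27

P[0]: D(K, 0xDB) = 0x11; 0x11 ⊕ 0xC8 = 0xD9.
P[1]: D(K, 0xB1) = 0xE7; 0xE7 ⊕ 0xDB = 0x3C.
P[2]: D(K, 0xC9) = 0xFF; 0xFF ⊕ 0xB1 = 0x4E.
P[3]: D(K, 0x4A) = 0x80; 0x80 ⊕ 0xC9 = 0x49.
P[4]: D(K, 0x37) = 0x6D; 0x6D ⊕ 0x4A = 0x27.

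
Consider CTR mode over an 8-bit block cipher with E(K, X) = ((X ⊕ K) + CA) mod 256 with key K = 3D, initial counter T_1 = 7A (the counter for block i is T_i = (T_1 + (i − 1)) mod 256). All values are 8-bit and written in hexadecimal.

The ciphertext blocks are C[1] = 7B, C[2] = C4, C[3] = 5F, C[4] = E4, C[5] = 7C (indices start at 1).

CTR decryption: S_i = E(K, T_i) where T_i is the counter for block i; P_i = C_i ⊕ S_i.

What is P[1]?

P[1] = 6A

P[1]: T = 7A, S = E(K, T) = 11; 7B ⊕ 11 = 6A.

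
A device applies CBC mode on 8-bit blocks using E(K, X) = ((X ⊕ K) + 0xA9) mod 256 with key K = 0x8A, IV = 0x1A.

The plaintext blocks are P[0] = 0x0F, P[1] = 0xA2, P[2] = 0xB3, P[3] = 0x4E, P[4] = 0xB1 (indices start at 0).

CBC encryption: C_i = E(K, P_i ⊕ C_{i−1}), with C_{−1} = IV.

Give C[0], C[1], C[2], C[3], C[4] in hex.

C[0]: P[0] ⊕ 0x1A = 0x15; E(K, 0x15) = 0x48.
C[1]: P[1] ⊕ 0x48 = 0xEA; E(K, 0xEA) = 0x09.
C[2]: P[2] ⊕ 0x09 = 0xBA; E(K, 0xBA) = 0xD9.
C[3]: P[3] ⊕ 0xD9 = 0x97; E(K, 0x97) = 0xC6.
C[4]: P[4] ⊕ 0xC6 = 0x77; E(K, 0x77) = 0xA6.

C[0] = 0x48, C[1] = 0x09, C[2] = 0xD9, C[3] = 0xC6, C[4] = 0xA6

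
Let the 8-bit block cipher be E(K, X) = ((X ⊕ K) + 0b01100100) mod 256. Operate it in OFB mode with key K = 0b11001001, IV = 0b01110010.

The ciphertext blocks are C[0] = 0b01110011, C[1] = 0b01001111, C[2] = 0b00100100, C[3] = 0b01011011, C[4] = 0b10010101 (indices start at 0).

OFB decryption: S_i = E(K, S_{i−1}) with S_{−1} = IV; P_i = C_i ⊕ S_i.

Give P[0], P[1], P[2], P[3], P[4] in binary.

P[0] = 0b01101100, P[1] = 0b01110101, P[2] = 0b01110011, P[3] = 0b01011001, P[4] = 0b10111010

P[0]: S = E(K, 0b01110010) = 0b00011111; 0b01110011 ⊕ 0b00011111 = 0b01101100.
P[1]: S = E(K, 0b00011111) = 0b00111010; 0b01001111 ⊕ 0b00111010 = 0b01110101.
P[2]: S = E(K, 0b00111010) = 0b01010111; 0b00100100 ⊕ 0b01010111 = 0b01110011.
P[3]: S = E(K, 0b01010111) = 0b00000010; 0b01011011 ⊕ 0b00000010 = 0b01011001.
P[4]: S = E(K, 0b00000010) = 0b00101111; 0b10010101 ⊕ 0b00101111 = 0b10111010.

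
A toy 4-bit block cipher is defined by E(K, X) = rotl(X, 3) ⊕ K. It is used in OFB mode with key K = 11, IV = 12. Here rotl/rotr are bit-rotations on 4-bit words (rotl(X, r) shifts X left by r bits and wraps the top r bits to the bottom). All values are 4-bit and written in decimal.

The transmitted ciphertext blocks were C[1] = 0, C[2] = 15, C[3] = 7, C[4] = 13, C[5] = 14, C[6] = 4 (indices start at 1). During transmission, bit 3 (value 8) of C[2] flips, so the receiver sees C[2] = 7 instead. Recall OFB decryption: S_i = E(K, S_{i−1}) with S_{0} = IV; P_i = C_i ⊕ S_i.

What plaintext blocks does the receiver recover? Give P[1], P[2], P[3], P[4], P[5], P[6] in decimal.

P[1] = 13, P[2] = 2, P[3] = 6, P[4] = 14, P[5] = 12, P[6] = 14

Only C[2] changed, to 7. In OFB, a change in C_i flips the same bit in P_i only; the keystream is unaffected. Decrypting the received ciphertext:
P[1]: S = E(K, 12) = 13; 0 ⊕ 13 = 13.
P[2]: S = E(K, 13) = 5; 7 ⊕ 5 = 2.
P[3]: S = E(K, 5) = 1; 7 ⊕ 1 = 6.
P[4]: S = E(K, 1) = 3; 13 ⊕ 3 = 14.
P[5]: S = E(K, 3) = 2; 14 ⊕ 2 = 12.
P[6]: S = E(K, 2) = 10; 4 ⊕ 10 = 14.
Blocks that differ from the original plaintext: P[2].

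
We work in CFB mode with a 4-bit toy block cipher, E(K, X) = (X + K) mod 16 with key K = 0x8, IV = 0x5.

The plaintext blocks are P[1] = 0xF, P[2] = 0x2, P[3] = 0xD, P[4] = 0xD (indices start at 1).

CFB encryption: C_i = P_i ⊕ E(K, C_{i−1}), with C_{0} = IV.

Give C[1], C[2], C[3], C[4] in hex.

C[1] = 0x2, C[2] = 0x8, C[3] = 0xD, C[4] = 0x8

C[1]: E(K, 0x5) = 0xD; 0xF ⊕ 0xD = 0x2.
C[2]: E(K, 0x2) = 0xA; 0x2 ⊕ 0xA = 0x8.
C[3]: E(K, 0x8) = 0x0; 0xD ⊕ 0x0 = 0xD.
C[4]: E(K, 0xD) = 0x5; 0xD ⊕ 0x5 = 0x8.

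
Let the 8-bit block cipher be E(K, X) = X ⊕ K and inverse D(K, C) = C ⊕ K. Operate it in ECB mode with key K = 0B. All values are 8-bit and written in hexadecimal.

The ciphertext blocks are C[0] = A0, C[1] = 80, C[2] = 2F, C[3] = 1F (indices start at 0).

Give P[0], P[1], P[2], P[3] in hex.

P[0] = AB, P[1] = 8B, P[2] = 24, P[3] = 14

ECB decryption: P_i = D(K, C_i).
P[0]: D(K, A0) = AB.
P[1]: D(K, 80) = 8B.
P[2]: D(K, 2F) = 24.
P[3]: D(K, 1F) = 14.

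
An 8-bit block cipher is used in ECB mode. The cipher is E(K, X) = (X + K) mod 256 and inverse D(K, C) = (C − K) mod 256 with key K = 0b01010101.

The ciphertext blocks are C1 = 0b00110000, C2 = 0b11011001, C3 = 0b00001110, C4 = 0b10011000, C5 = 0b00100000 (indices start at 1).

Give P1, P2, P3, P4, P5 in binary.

ECB decryption: P_i = D(K, C_i).
P1: D(K, 0b00110000) = 0b11011011.
P2: D(K, 0b11011001) = 0b10000100.
P3: D(K, 0b00001110) = 0b10111001.
P4: D(K, 0b10011000) = 0b01000011.
P5: D(K, 0b00100000) = 0b11001011.

P1 = 0b11011011, P2 = 0b10000100, P3 = 0b10111001, P4 = 0b01000011, P5 = 0b11001011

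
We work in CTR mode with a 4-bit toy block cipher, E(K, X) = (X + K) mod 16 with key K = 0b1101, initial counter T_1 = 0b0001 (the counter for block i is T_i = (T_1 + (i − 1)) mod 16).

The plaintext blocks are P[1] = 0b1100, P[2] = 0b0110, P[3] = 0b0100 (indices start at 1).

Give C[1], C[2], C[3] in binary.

C[1] = 0b0010, C[2] = 0b1001, C[3] = 0b0100

CTR encryption: S_i = E(K, T_i) where T_i is the counter for block i; C_i = P_i ⊕ S_i.
C[1]: T = 0b0001, S = E(K, T) = 0b1110; 0b1100 ⊕ 0b1110 = 0b0010.
C[2]: T = 0b0010, S = E(K, T) = 0b1111; 0b0110 ⊕ 0b1111 = 0b1001.
C[3]: T = 0b0011, S = E(K, T) = 0b0000; 0b0100 ⊕ 0b0000 = 0b0100.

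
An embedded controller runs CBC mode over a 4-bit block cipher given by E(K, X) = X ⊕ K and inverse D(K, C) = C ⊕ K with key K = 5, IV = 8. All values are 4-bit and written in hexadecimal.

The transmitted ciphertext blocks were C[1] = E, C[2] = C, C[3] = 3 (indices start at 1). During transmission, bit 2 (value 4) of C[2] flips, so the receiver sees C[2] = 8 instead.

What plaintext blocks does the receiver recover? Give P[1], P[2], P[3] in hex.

CBC decryption: P_i = D(K, C_i) ⊕ C_{i−1}, with C_{0} = IV.
Only C[2] changed, to 8. In CBC, a change in C_i garbles P_i and flips the same bit in P_{i+1}. Decrypting the received ciphertext:
P[1]: D(K, E) = B; B ⊕ 8 = 3.
P[2]: D(K, 8) = D; D ⊕ E = 3.
P[3]: D(K, 3) = 6; 6 ⊕ 8 = E.
Blocks that differ from the original plaintext: P[2], P[3].

P[1] = 3, P[2] = 3, P[3] = E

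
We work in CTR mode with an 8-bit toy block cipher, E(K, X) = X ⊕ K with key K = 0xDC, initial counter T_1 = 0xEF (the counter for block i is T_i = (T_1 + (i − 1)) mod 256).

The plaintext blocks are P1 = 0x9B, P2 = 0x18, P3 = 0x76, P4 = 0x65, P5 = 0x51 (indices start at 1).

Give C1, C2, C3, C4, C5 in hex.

CTR encryption: S_i = E(K, T_i) where T_i is the counter for block i; C_i = P_i ⊕ S_i.
C1: T = 0xEF, S = E(K, T) = 0x33; 0x9B ⊕ 0x33 = 0xA8.
C2: T = 0xF0, S = E(K, T) = 0x2C; 0x18 ⊕ 0x2C = 0x34.
C3: T = 0xF1, S = E(K, T) = 0x2D; 0x76 ⊕ 0x2D = 0x5B.
C4: T = 0xF2, S = E(K, T) = 0x2E; 0x65 ⊕ 0x2E = 0x4B.
C5: T = 0xF3, S = E(K, T) = 0x2F; 0x51 ⊕ 0x2F = 0x7E.

C1 = 0xA8, C2 = 0x34, C3 = 0x5B, C4 = 0x4B, C5 = 0x7E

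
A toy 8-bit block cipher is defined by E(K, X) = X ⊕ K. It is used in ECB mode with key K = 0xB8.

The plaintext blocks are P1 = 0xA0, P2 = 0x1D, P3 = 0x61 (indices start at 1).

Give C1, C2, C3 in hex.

ECB encryption: C_i = E(K, P_i).
C1: E(K, 0xA0) = 0x18.
C2: E(K, 0x1D) = 0xA5.
C3: E(K, 0x61) = 0xD9.

C1 = 0x18, C2 = 0xA5, C3 = 0xD9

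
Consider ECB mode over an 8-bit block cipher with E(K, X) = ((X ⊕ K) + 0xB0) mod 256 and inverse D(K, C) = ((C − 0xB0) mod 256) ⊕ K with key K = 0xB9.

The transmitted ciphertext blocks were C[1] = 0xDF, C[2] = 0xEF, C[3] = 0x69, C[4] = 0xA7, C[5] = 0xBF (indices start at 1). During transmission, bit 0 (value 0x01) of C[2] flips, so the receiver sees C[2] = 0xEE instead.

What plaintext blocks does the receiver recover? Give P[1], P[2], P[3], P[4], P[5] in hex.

ECB decryption: P_i = D(K, C_i).
Only C[2] changed, to 0xEE. In ECB, a change in C_i affects only P_i. Decrypting the received ciphertext:
P[1]: D(K, 0xDF) = 0x96.
P[2]: D(K, 0xEE) = 0x87.
P[3]: D(K, 0x69) = 0x00.
P[4]: D(K, 0xA7) = 0x4E.
P[5]: D(K, 0xBF) = 0xB6.
Blocks that differ from the original plaintext: P[2].

P[1] = 0x96, P[2] = 0x87, P[3] = 0x00, P[4] = 0x4E, P[5] = 0xB6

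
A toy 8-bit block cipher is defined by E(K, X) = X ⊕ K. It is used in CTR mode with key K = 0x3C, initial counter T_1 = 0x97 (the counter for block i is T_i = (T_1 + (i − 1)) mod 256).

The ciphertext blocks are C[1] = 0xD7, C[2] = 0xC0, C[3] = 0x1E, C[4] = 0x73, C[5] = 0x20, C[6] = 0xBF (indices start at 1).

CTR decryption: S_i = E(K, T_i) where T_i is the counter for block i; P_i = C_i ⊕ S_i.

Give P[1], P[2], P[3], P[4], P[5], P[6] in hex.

P[1] = 0x7C, P[2] = 0x64, P[3] = 0xBB, P[4] = 0xD5, P[5] = 0x87, P[6] = 0x1F

P[1]: T = 0x97, S = E(K, T) = 0xAB; 0xD7 ⊕ 0xAB = 0x7C.
P[2]: T = 0x98, S = E(K, T) = 0xA4; 0xC0 ⊕ 0xA4 = 0x64.
P[3]: T = 0x99, S = E(K, T) = 0xA5; 0x1E ⊕ 0xA5 = 0xBB.
P[4]: T = 0x9A, S = E(K, T) = 0xA6; 0x73 ⊕ 0xA6 = 0xD5.
P[5]: T = 0x9B, S = E(K, T) = 0xA7; 0x20 ⊕ 0xA7 = 0x87.
P[6]: T = 0x9C, S = E(K, T) = 0xA0; 0xBF ⊕ 0xA0 = 0x1F.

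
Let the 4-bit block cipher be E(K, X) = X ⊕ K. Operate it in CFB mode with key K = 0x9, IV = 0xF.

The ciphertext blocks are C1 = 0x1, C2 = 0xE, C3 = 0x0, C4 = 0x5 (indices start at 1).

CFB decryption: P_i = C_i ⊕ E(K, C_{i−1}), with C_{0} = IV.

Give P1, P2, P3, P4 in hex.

P1: E(K, 0xF) = 0x6; 0x1 ⊕ 0x6 = 0x7.
P2: E(K, 0x1) = 0x8; 0xE ⊕ 0x8 = 0x6.
P3: E(K, 0xE) = 0x7; 0x0 ⊕ 0x7 = 0x7.
P4: E(K, 0x0) = 0x9; 0x5 ⊕ 0x9 = 0xC.

P1 = 0x7, P2 = 0x6, P3 = 0x7, P4 = 0xC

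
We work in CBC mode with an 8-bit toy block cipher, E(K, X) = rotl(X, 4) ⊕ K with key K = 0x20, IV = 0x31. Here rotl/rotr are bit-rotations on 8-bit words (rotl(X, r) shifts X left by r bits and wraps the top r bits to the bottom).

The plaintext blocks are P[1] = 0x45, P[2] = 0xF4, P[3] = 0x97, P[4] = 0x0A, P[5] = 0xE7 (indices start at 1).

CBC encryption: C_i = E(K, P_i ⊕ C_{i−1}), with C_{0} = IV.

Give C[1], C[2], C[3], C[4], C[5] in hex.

C[1]: P[1] ⊕ 0x31 = 0x74; E(K, 0x74) = 0x67.
C[2]: P[2] ⊕ 0x67 = 0x93; E(K, 0x93) = 0x19.
C[3]: P[3] ⊕ 0x19 = 0x8E; E(K, 0x8E) = 0xC8.
C[4]: P[4] ⊕ 0xC8 = 0xC2; E(K, 0xC2) = 0x0C.
C[5]: P[5] ⊕ 0x0C = 0xEB; E(K, 0xEB) = 0x9E.

C[1] = 0x67, C[2] = 0x19, C[3] = 0xC8, C[4] = 0x0C, C[5] = 0x9E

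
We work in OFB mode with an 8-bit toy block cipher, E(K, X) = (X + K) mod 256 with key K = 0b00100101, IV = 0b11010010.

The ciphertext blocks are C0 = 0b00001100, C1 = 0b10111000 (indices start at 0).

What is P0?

P0 = 0b11111011

OFB decryption: S_i = E(K, S_{i−1}) with S_{−1} = IV; P_i = C_i ⊕ S_i.
P0: S = E(K, 0b11010010) = 0b11110111; 0b00001100 ⊕ 0b11110111 = 0b11111011.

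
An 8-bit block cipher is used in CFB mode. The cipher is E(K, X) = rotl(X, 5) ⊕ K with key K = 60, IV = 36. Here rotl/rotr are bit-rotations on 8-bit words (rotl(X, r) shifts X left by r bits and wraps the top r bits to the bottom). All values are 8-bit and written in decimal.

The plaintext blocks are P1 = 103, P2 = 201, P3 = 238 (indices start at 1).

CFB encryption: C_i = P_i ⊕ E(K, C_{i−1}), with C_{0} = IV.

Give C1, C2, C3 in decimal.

C1: E(K, 36) = 184; 103 ⊕ 184 = 223.
C2: E(K, 223) = 199; 201 ⊕ 199 = 14.
C3: E(K, 14) = 253; 238 ⊕ 253 = 19.

C1 = 223, C2 = 14, C3 = 19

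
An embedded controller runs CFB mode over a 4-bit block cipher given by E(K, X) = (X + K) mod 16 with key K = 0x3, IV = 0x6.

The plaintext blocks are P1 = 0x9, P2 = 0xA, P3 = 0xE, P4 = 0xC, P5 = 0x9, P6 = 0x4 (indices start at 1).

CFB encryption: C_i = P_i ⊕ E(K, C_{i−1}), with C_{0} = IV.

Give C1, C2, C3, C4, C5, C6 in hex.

C1 = 0x0, C2 = 0x9, C3 = 0x2, C4 = 0x9, C5 = 0x5, C6 = 0xC

C1: E(K, 0x6) = 0x9; 0x9 ⊕ 0x9 = 0x0.
C2: E(K, 0x0) = 0x3; 0xA ⊕ 0x3 = 0x9.
C3: E(K, 0x9) = 0xC; 0xE ⊕ 0xC = 0x2.
C4: E(K, 0x2) = 0x5; 0xC ⊕ 0x5 = 0x9.
C5: E(K, 0x9) = 0xC; 0x9 ⊕ 0xC = 0x5.
C6: E(K, 0x5) = 0x8; 0x4 ⊕ 0x8 = 0xC.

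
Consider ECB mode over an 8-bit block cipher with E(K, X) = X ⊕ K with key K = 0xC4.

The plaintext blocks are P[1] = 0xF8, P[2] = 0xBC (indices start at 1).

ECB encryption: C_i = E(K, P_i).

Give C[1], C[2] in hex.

C[1] = 0x3C, C[2] = 0x78

C[1]: E(K, 0xF8) = 0x3C.
C[2]: E(K, 0xBC) = 0x78.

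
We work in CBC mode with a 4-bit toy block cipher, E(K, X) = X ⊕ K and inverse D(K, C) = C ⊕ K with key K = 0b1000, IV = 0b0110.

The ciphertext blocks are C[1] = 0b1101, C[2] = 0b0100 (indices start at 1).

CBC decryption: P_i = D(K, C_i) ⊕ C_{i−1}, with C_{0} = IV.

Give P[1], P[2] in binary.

P[1]: D(K, 0b1101) = 0b0101; 0b0101 ⊕ 0b0110 = 0b0011.
P[2]: D(K, 0b0100) = 0b1100; 0b1100 ⊕ 0b1101 = 0b0001.

P[1] = 0b0011, P[2] = 0b0001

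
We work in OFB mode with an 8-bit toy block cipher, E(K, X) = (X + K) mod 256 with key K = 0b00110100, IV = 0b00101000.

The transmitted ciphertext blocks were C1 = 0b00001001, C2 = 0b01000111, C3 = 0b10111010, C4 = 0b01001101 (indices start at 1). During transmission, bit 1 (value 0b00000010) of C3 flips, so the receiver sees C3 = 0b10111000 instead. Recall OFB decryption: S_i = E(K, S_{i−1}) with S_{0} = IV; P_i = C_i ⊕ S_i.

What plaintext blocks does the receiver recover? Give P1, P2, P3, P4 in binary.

P1 = 0b01010101, P2 = 0b11010111, P3 = 0b01111100, P4 = 0b10110101

Only C3 changed, to 0b10111000. In OFB, a change in C_i flips the same bit in P_i only; the keystream is unaffected. Decrypting the received ciphertext:
P1: S = E(K, 0b00101000) = 0b01011100; 0b00001001 ⊕ 0b01011100 = 0b01010101.
P2: S = E(K, 0b01011100) = 0b10010000; 0b01000111 ⊕ 0b10010000 = 0b11010111.
P3: S = E(K, 0b10010000) = 0b11000100; 0b10111000 ⊕ 0b11000100 = 0b01111100.
P4: S = E(K, 0b11000100) = 0b11111000; 0b01001101 ⊕ 0b11111000 = 0b10110101.
Blocks that differ from the original plaintext: P3.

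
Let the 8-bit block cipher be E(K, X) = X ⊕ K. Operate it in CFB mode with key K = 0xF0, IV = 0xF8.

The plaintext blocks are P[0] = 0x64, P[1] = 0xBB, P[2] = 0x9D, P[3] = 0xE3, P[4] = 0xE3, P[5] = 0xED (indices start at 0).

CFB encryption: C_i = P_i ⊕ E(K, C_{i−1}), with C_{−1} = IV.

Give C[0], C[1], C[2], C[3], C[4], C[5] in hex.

C[0]: E(K, 0xF8) = 0x08; 0x64 ⊕ 0x08 = 0x6C.
C[1]: E(K, 0x6C) = 0x9C; 0xBB ⊕ 0x9C = 0x27.
C[2]: E(K, 0x27) = 0xD7; 0x9D ⊕ 0xD7 = 0x4A.
C[3]: E(K, 0x4A) = 0xBA; 0xE3 ⊕ 0xBA = 0x59.
C[4]: E(K, 0x59) = 0xA9; 0xE3 ⊕ 0xA9 = 0x4A.
C[5]: E(K, 0x4A) = 0xBA; 0xED ⊕ 0xBA = 0x57.

C[0] = 0x6C, C[1] = 0x27, C[2] = 0x4A, C[3] = 0x59, C[4] = 0x4A, C[5] = 0x57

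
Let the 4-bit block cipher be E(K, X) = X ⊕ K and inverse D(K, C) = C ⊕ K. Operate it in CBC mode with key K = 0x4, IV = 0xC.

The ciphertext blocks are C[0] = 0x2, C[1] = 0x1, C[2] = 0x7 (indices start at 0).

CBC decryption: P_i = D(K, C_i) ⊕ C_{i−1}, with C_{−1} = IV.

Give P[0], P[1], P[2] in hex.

P[0]: D(K, 0x2) = 0x6; 0x6 ⊕ 0xC = 0xA.
P[1]: D(K, 0x1) = 0x5; 0x5 ⊕ 0x2 = 0x7.
P[2]: D(K, 0x7) = 0x3; 0x3 ⊕ 0x1 = 0x2.

P[0] = 0xA, P[1] = 0x7, P[2] = 0x2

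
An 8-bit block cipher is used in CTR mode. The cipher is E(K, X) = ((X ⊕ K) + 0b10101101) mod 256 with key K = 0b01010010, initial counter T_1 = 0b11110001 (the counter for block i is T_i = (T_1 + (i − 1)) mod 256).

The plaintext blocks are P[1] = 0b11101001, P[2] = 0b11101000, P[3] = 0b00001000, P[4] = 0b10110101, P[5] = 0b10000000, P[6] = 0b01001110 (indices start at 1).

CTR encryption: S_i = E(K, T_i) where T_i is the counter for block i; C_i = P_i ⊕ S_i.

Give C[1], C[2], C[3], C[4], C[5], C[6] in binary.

C[1] = 0b10111001, C[2] = 0b10100101, C[3] = 0b01000110, C[4] = 0b11100110, C[5] = 0b11010100, C[6] = 0b00011111

C[1]: T = 0b11110001, S = E(K, T) = 0b01010000; 0b11101001 ⊕ 0b01010000 = 0b10111001.
C[2]: T = 0b11110010, S = E(K, T) = 0b01001101; 0b11101000 ⊕ 0b01001101 = 0b10100101.
C[3]: T = 0b11110011, S = E(K, T) = 0b01001110; 0b00001000 ⊕ 0b01001110 = 0b01000110.
C[4]: T = 0b11110100, S = E(K, T) = 0b01010011; 0b10110101 ⊕ 0b01010011 = 0b11100110.
C[5]: T = 0b11110101, S = E(K, T) = 0b01010100; 0b10000000 ⊕ 0b01010100 = 0b11010100.
C[6]: T = 0b11110110, S = E(K, T) = 0b01010001; 0b01001110 ⊕ 0b01010001 = 0b00011111.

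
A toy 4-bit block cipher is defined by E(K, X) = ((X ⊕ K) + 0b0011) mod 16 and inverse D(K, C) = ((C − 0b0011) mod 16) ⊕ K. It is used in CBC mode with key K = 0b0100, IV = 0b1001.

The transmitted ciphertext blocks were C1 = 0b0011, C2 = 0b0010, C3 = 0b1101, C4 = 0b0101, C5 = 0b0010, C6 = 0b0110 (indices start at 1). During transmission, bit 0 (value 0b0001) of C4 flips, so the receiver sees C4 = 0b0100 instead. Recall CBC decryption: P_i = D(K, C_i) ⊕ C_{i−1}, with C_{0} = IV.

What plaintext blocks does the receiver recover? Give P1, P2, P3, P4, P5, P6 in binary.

Only C4 changed, to 0b0100. In CBC, a change in C_i garbles P_i and flips the same bit in P_{i+1}. Decrypting the received ciphertext:
P1: D(K, 0b0011) = 0b0100; 0b0100 ⊕ 0b1001 = 0b1101.
P2: D(K, 0b0010) = 0b1011; 0b1011 ⊕ 0b0011 = 0b1000.
P3: D(K, 0b1101) = 0b1110; 0b1110 ⊕ 0b0010 = 0b1100.
P4: D(K, 0b0100) = 0b0101; 0b0101 ⊕ 0b1101 = 0b1000.
P5: D(K, 0b0010) = 0b1011; 0b1011 ⊕ 0b0100 = 0b1111.
P6: D(K, 0b0110) = 0b0111; 0b0111 ⊕ 0b0010 = 0b0101.
Blocks that differ from the original plaintext: P4, P5.

P1 = 0b1101, P2 = 0b1000, P3 = 0b1100, P4 = 0b1000, P5 = 0b1111, P6 = 0b0101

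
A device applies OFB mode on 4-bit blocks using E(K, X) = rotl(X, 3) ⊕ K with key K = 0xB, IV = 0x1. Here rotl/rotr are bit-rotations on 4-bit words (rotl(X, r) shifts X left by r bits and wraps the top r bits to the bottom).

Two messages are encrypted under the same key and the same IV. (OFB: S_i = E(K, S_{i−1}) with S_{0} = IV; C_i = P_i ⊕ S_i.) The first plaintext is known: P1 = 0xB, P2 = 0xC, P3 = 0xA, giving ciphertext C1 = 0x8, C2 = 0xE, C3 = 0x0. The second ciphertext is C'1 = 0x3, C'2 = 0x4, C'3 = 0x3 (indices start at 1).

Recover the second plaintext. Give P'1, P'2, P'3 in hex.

P'1 = 0x0, P'2 = 0x6, P'3 = 0x9

In OFB with a reused IV, both messages share the same keystream S_i, so C_i ⊕ C'_i = P_i ⊕ P'_i and thus P'_i = P_i ⊕ C_i ⊕ C'_i.
P'1: 0xB ⊕ 0x8 ⊕ 0x3 = 0x0.
P'2: 0xC ⊕ 0xE ⊕ 0x4 = 0x6.
P'3: 0xA ⊕ 0x0 ⊕ 0x3 = 0x9.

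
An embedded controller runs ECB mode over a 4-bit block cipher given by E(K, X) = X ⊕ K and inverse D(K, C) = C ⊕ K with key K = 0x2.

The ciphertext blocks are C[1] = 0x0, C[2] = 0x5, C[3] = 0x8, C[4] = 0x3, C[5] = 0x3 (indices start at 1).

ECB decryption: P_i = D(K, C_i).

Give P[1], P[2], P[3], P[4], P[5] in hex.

P[1] = 0x2, P[2] = 0x7, P[3] = 0xA, P[4] = 0x1, P[5] = 0x1

P[1]: D(K, 0x0) = 0x2.
P[2]: D(K, 0x5) = 0x7.
P[3]: D(K, 0x8) = 0xA.
P[4]: D(K, 0x3) = 0x1.
P[5]: D(K, 0x3) = 0x1.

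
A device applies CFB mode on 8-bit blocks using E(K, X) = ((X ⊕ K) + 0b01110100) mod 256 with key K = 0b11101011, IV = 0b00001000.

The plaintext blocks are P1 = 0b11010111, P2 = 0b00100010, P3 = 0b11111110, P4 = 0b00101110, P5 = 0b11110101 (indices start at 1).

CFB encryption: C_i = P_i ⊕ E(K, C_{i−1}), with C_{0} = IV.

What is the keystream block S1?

0b01010111

C1: E(K, 0b00001000) = 0b01010111; 0b11010111 ⊕ 0b01010111 = 0b10000000.
So S1 = 0b01010111.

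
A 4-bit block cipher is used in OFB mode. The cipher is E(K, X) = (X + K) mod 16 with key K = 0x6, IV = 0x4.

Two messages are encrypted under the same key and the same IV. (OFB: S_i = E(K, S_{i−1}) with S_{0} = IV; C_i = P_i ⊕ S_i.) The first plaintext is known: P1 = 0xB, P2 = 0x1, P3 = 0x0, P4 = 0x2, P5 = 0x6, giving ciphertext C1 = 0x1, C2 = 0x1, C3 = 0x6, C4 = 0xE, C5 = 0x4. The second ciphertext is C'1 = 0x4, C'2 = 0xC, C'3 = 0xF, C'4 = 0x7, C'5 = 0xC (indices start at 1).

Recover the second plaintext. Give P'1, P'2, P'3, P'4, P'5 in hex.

P'1 = 0xE, P'2 = 0xC, P'3 = 0x9, P'4 = 0xB, P'5 = 0xE

In OFB with a reused IV, both messages share the same keystream S_i, so C_i ⊕ C'_i = P_i ⊕ P'_i and thus P'_i = P_i ⊕ C_i ⊕ C'_i.
P'1: 0xB ⊕ 0x1 ⊕ 0x4 = 0xE.
P'2: 0x1 ⊕ 0x1 ⊕ 0xC = 0xC.
P'3: 0x0 ⊕ 0x6 ⊕ 0xF = 0x9.
P'4: 0x2 ⊕ 0xE ⊕ 0x7 = 0xB.
P'5: 0x6 ⊕ 0x4 ⊕ 0xC = 0xE.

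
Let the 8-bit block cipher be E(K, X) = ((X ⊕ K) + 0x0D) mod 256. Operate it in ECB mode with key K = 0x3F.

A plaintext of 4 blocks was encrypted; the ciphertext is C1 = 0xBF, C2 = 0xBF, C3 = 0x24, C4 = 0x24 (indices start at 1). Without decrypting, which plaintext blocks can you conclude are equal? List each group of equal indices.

ECB encrypts each block independently with the same key, so equal ciphertext blocks imply equal plaintext blocks.
C1 = C2 = 0xBF, so P1 = P2.
C3 = C4 = 0x24, so P3 = P4.

P1 = P2; P3 = P4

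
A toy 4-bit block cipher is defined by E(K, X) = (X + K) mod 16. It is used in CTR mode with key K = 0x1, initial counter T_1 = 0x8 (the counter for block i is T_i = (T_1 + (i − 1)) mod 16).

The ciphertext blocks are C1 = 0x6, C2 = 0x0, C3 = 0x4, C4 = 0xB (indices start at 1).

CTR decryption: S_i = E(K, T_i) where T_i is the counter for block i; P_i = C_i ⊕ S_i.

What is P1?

P1 = 0xF

P1: T = 0x8, S = E(K, T) = 0x9; 0x6 ⊕ 0x9 = 0xF.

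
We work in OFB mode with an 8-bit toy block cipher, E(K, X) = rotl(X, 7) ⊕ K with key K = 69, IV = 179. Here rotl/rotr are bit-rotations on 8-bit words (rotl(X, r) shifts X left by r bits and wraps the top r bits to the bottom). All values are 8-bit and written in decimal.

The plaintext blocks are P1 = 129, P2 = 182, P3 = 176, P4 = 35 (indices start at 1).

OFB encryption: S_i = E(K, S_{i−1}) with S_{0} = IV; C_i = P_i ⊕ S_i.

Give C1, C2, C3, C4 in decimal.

C1 = 29, C2 = 189, C3 = 112, C4 = 6

C1: S = E(K, 179) = 156; 129 ⊕ 156 = 29.
C2: S = E(K, 156) = 11; 182 ⊕ 11 = 189.
C3: S = E(K, 11) = 192; 176 ⊕ 192 = 112.
C4: S = E(K, 192) = 37; 35 ⊕ 37 = 6.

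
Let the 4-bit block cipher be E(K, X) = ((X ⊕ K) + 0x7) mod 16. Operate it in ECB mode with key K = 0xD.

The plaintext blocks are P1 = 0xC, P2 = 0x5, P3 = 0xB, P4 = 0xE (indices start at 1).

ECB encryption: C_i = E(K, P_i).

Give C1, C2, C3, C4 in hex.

C1 = 0x8, C2 = 0xF, C3 = 0xD, C4 = 0xA

C1: E(K, 0xC) = 0x8.
C2: E(K, 0x5) = 0xF.
C3: E(K, 0xB) = 0xD.
C4: E(K, 0xE) = 0xA.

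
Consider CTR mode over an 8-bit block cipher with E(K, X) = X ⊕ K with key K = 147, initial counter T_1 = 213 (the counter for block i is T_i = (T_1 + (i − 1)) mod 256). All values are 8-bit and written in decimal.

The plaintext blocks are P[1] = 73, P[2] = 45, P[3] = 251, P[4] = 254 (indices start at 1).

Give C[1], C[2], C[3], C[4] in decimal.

C[1] = 15, C[2] = 104, C[3] = 191, C[4] = 181

CTR encryption: S_i = E(K, T_i) where T_i is the counter for block i; C_i = P_i ⊕ S_i.
C[1]: T = 213, S = E(K, T) = 70; 73 ⊕ 70 = 15.
C[2]: T = 214, S = E(K, T) = 69; 45 ⊕ 69 = 104.
C[3]: T = 215, S = E(K, T) = 68; 251 ⊕ 68 = 191.
C[4]: T = 216, S = E(K, T) = 75; 254 ⊕ 75 = 181.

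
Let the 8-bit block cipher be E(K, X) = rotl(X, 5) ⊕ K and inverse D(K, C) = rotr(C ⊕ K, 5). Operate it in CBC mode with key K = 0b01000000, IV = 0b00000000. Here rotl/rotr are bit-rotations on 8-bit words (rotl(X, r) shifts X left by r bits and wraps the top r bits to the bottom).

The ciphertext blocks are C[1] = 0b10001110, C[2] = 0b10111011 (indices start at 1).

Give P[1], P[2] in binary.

P[1] = 0b01110110, P[2] = 0b01010001

CBC decryption: P_i = D(K, C_i) ⊕ C_{i−1}, with C_{0} = IV.
P[1]: D(K, 0b10001110) = 0b01110110; 0b01110110 ⊕ 0b00000000 = 0b01110110.
P[2]: D(K, 0b10111011) = 0b11011111; 0b11011111 ⊕ 0b10001110 = 0b01010001.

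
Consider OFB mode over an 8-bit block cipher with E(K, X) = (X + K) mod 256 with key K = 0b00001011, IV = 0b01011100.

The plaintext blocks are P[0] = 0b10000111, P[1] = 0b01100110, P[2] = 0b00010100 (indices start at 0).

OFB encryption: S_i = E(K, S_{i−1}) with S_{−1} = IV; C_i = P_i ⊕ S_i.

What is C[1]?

C[1] = 0b00010100

C[0]: S = E(K, 0b01011100) = 0b01100111; 0b10000111 ⊕ 0b01100111 = 0b11100000.
C[1]: S = E(K, 0b01100111) = 0b01110010; 0b01100110 ⊕ 0b01110010 = 0b00010100.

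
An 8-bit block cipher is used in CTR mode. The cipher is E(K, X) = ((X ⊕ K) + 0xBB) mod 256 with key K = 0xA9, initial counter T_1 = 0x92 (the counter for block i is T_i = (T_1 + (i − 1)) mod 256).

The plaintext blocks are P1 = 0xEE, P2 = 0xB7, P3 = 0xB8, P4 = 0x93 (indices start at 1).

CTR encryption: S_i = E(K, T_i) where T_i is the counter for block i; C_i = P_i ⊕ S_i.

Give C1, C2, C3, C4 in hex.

C1: T = 0x92, S = E(K, T) = 0xF6; 0xEE ⊕ 0xF6 = 0x18.
C2: T = 0x93, S = E(K, T) = 0xF5; 0xB7 ⊕ 0xF5 = 0x42.
C3: T = 0x94, S = E(K, T) = 0xF8; 0xB8 ⊕ 0xF8 = 0x40.
C4: T = 0x95, S = E(K, T) = 0xF7; 0x93 ⊕ 0xF7 = 0x64.

C1 = 0x18, C2 = 0x42, C3 = 0x40, C4 = 0x64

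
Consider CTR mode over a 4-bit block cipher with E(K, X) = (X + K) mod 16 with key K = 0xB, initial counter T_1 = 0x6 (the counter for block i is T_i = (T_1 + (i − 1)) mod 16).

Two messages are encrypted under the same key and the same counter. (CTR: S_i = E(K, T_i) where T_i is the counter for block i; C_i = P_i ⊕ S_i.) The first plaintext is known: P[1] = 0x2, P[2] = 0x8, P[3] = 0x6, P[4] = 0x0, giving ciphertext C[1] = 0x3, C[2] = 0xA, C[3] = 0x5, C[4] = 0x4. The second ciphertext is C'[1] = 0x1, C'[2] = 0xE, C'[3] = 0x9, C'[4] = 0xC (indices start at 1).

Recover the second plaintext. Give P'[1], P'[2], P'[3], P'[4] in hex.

P'[1] = 0x0, P'[2] = 0xC, P'[3] = 0xA, P'[4] = 0x8

In CTR with a reused counter, both messages share the same keystream S_i, so C_i ⊕ C'_i = P_i ⊕ P'_i and thus P'_i = P_i ⊕ C_i ⊕ C'_i.
P'[1]: 0x2 ⊕ 0x3 ⊕ 0x1 = 0x0.
P'[2]: 0x8 ⊕ 0xA ⊕ 0xE = 0xC.
P'[3]: 0x6 ⊕ 0x5 ⊕ 0x9 = 0xA.
P'[4]: 0x0 ⊕ 0x4 ⊕ 0xC = 0x8.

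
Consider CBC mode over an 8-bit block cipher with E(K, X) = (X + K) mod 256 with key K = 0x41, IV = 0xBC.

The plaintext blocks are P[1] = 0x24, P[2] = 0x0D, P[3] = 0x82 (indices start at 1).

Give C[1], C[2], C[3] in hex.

CBC encryption: C_i = E(K, P_i ⊕ C_{i−1}), with C_{0} = IV.
C[1]: P[1] ⊕ 0xBC = 0x98; E(K, 0x98) = 0xD9.
C[2]: P[2] ⊕ 0xD9 = 0xD4; E(K, 0xD4) = 0x15.
C[3]: P[3] ⊕ 0x15 = 0x97; E(K, 0x97) = 0xD8.

C[1] = 0xD9, C[2] = 0x15, C[3] = 0xD8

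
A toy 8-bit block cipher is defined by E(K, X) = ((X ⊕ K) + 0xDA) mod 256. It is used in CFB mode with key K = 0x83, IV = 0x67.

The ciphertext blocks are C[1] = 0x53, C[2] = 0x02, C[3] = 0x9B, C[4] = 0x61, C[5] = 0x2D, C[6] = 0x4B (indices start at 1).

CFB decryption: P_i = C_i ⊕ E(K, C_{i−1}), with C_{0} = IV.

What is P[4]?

P[4] = 0x93

P[4]: E(K, 0x9B) = 0xF2; 0x61 ⊕ 0xF2 = 0x93.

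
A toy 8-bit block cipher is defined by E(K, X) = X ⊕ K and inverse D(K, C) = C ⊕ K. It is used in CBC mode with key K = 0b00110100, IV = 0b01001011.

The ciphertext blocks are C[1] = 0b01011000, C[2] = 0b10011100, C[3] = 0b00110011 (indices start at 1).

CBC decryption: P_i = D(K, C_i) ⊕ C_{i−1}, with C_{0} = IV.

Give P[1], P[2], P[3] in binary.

P[1]: D(K, 0b01011000) = 0b01101100; 0b01101100 ⊕ 0b01001011 = 0b00100111.
P[2]: D(K, 0b10011100) = 0b10101000; 0b10101000 ⊕ 0b01011000 = 0b11110000.
P[3]: D(K, 0b00110011) = 0b00000111; 0b00000111 ⊕ 0b10011100 = 0b10011011.

P[1] = 0b00100111, P[2] = 0b11110000, P[3] = 0b10011011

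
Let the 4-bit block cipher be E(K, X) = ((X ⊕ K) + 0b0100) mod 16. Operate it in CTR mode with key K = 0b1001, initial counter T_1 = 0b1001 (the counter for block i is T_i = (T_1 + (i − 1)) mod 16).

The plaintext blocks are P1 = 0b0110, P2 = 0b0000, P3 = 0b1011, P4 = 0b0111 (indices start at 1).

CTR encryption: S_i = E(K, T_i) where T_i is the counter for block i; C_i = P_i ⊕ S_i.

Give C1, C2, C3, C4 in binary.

C1: T = 0b1001, S = E(K, T) = 0b0100; 0b0110 ⊕ 0b0100 = 0b0010.
C2: T = 0b1010, S = E(K, T) = 0b0111; 0b0000 ⊕ 0b0111 = 0b0111.
C3: T = 0b1011, S = E(K, T) = 0b0110; 0b1011 ⊕ 0b0110 = 0b1101.
C4: T = 0b1100, S = E(K, T) = 0b1001; 0b0111 ⊕ 0b1001 = 0b1110.

C1 = 0b0010, C2 = 0b0111, C3 = 0b1101, C4 = 0b1110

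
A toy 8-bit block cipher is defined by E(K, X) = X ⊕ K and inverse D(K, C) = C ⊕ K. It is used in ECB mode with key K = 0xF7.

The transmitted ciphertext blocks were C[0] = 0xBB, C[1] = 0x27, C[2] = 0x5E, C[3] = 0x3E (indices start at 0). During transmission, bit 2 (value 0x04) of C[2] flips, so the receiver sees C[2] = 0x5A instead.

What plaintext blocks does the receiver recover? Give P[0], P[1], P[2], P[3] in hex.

ECB decryption: P_i = D(K, C_i).
Only C[2] changed, to 0x5A. In ECB, a change in C_i affects only P_i. Decrypting the received ciphertext:
P[0]: D(K, 0xBB) = 0x4C.
P[1]: D(K, 0x27) = 0xD0.
P[2]: D(K, 0x5A) = 0xAD.
P[3]: D(K, 0x3E) = 0xC9.
Blocks that differ from the original plaintext: P[2].

P[0] = 0x4C, P[1] = 0xD0, P[2] = 0xAD, P[3] = 0xC9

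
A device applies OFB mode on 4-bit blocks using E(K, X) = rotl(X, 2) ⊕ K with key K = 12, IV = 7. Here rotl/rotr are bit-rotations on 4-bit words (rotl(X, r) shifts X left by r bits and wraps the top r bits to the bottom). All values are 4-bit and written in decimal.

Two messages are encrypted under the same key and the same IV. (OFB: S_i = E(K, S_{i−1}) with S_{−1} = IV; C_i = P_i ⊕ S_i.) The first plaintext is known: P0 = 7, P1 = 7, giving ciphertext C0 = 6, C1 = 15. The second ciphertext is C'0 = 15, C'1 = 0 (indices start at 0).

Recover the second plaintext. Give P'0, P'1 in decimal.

In OFB with a reused IV, both messages share the same keystream S_i, so C_i ⊕ C'_i = P_i ⊕ P'_i and thus P'_i = P_i ⊕ C_i ⊕ C'_i.
P'0: 7 ⊕ 6 ⊕ 15 = 14.
P'1: 7 ⊕ 15 ⊕ 0 = 8.

P'0 = 14, P'1 = 8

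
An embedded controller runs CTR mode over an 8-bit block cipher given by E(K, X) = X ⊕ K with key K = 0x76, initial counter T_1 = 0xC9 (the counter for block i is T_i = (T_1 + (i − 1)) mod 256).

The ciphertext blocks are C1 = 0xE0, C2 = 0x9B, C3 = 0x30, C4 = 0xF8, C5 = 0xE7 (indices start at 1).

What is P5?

CTR decryption: S_i = E(K, T_i) where T_i is the counter for block i; P_i = C_i ⊕ S_i.
P5: T = 0xCD, S = E(K, T) = 0xBB; 0xE7 ⊕ 0xBB = 0x5C.

P5 = 0x5C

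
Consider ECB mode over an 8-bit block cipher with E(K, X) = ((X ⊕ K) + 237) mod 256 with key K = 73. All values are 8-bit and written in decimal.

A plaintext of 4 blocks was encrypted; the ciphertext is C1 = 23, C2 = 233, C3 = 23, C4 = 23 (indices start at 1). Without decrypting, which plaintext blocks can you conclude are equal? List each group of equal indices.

P1 = P3 = P4

ECB encrypts each block independently with the same key, so equal ciphertext blocks imply equal plaintext blocks.
C1 = C3 = C4 = 23, so P1 = P3 = P4.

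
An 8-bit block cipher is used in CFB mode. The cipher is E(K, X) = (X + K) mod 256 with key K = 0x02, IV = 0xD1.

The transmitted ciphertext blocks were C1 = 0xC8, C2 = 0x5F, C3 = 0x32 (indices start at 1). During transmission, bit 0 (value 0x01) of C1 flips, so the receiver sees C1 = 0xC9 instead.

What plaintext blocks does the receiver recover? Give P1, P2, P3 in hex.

CFB decryption: P_i = C_i ⊕ E(K, C_{i−1}), with C_{0} = IV.
Only C1 changed, to 0xC9. In CFB, a change in C_i flips the same bit in P_i and garbles P_{i+1}. Decrypting the received ciphertext:
P1: E(K, 0xD1) = 0xD3; 0xC9 ⊕ 0xD3 = 0x1A.
P2: E(K, 0xC9) = 0xCB; 0x5F ⊕ 0xCB = 0x94.
P3: E(K, 0x5F) = 0x61; 0x32 ⊕ 0x61 = 0x53.
Blocks that differ from the original plaintext: P1, P2.

P1 = 0x1A, P2 = 0x94, P3 = 0x53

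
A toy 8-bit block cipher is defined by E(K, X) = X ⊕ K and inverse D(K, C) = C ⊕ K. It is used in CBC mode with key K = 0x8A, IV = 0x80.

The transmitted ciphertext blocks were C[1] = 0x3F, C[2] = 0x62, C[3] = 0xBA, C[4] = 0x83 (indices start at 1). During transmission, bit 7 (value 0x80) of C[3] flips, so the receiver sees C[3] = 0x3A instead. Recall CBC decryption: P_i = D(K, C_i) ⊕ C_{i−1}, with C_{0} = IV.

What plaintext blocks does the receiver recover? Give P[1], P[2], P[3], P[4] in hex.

Only C[3] changed, to 0x3A. In CBC, a change in C_i garbles P_i and flips the same bit in P_{i+1}. Decrypting the received ciphertext:
P[1]: D(K, 0x3F) = 0xB5; 0xB5 ⊕ 0x80 = 0x35.
P[2]: D(K, 0x62) = 0xE8; 0xE8 ⊕ 0x3F = 0xD7.
P[3]: D(K, 0x3A) = 0xB0; 0xB0 ⊕ 0x62 = 0xD2.
P[4]: D(K, 0x83) = 0x09; 0x09 ⊕ 0x3A = 0x33.
Blocks that differ from the original plaintext: P[3], P[4].

P[1] = 0x35, P[2] = 0xD7, P[3] = 0xD2, P[4] = 0x33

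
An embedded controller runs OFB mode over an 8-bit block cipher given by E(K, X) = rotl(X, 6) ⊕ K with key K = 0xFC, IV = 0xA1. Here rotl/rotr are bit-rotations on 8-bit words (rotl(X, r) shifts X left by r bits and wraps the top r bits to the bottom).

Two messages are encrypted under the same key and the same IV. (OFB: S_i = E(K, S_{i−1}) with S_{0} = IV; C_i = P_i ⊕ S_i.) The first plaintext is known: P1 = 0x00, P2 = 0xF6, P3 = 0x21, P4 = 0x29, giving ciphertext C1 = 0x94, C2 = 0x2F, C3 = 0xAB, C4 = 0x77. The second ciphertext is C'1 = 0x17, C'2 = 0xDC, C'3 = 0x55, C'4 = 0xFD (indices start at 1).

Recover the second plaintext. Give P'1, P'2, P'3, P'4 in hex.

In OFB with a reused IV, both messages share the same keystream S_i, so C_i ⊕ C'_i = P_i ⊕ P'_i and thus P'_i = P_i ⊕ C_i ⊕ C'_i.
P'1: 0x00 ⊕ 0x94 ⊕ 0x17 = 0x83.
P'2: 0xF6 ⊕ 0x2F ⊕ 0xDC = 0x05.
P'3: 0x21 ⊕ 0xAB ⊕ 0x55 = 0xDF.
P'4: 0x29 ⊕ 0x77 ⊕ 0xFD = 0xA3.

P'1 = 0x83, P'2 = 0x05, P'3 = 0xDF, P'4 = 0xA3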